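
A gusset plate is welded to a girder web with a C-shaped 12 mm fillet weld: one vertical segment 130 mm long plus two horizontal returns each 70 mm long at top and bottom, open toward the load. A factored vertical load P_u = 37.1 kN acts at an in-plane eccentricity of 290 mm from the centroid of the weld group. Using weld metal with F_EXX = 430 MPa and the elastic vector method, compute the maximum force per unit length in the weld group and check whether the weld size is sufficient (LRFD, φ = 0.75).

f_max ≈ 1070 N/mm; adequate

Total weld length L_w = 270 mm. Treat welds as unit-width lines.
Centroid: x̄ = 2×70×35 / 270 = 18.15 mm from the vertical weld.
Polar moment about centroid: J = I_x + I_y = [130³/12 + 2×70×65²] + [130×18.15² + 2(70³/12 + 70×16.85²)] = 914300 mm³.
Direct shear f_v = P/L_w = 37.1×10³ / 270 = 137.4 N/mm (vertical).
Torsion M = P·e = 37.1×10³ × 290 = 10759000 N·mm.
Critical point at (x, y) = (51.85, 65) from centroid. f_tx = M·y/J = 764.9 N/mm; f_ty = M·x/J = 610.1 N/mm.
Resultant f_max = √[f_tx² + (f_v + f_ty)²] = √[764.9² + (137.4 + 610.1)²] = 1070 N/mm.
Capacity per unit length: φr_n = 0.75 × 0.6 × 430 × (0.707 × 12) = 1642 N/mm.
1070 ≤ 1642 → adequate.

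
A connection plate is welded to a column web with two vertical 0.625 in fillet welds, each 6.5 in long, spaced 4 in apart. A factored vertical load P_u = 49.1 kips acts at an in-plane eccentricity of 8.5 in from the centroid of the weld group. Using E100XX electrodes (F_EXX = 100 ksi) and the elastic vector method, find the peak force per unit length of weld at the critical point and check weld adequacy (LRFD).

Total weld length L_w = 13 in. Treat welds as unit-width lines.
Polar moment about centroid: J = 2[d³/12 + d(b/2)²] = 2[6.5³/12 + 6.5×2²] = 97.77 in³.
Direct shear f_v = P/L_w = 49.1 / 13 = 3.777 kip/in (vertical).
Torsion M = P·e = 49.1 × 8.5 = 417.35 kip·in.
Critical point at (x, y) = (2, 3.25) from centroid. f_tx = M·y/J = 13.87 kip/in; f_ty = M·x/J = 8.537 kip/in.
Resultant f_max = √[f_tx² + (f_v + f_ty)²] = √[13.87² + (3.777 + 8.537)²] = 18.55 kip/in.
Capacity per unit length: φr_n = 0.75 × 0.6 × 100 × (0.707 × 0.625) = 19.88 kip/in.
18.55 ≤ 19.88 → adequate.

f_max ≈ 18.6 kip/in; adequate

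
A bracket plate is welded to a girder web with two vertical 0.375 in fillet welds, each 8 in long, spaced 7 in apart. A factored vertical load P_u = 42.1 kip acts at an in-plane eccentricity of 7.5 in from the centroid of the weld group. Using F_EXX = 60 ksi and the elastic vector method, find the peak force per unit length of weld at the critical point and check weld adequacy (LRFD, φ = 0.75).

Total weld length L_w = 16 in. Treat welds as unit-width lines.
Polar moment about centroid: J = 2[d³/12 + d(b/2)²] = 2[8³/12 + 8×3.5²] = 281.3 in³.
Direct shear f_v = P/L_w = 42.1 / 16 = 2.631 kip/in (vertical).
Torsion M = P·e = 42.1 × 7.5 = 315.75 kip·in.
Critical point at (x, y) = (3.5, 4) from centroid. f_tx = M·y/J = 4.489 kip/in; f_ty = M·x/J = 3.928 kip/in.
Resultant f_max = √[f_tx² + (f_v + f_ty)²] = √[4.489² + (2.631 + 3.928)²] = 7.949 kip/in.
Capacity per unit length: φr_n = 0.75 × 0.6 × 60 × (0.707 × 0.375) = 7.158 kip/in.
7.949 > 7.158 → NOT adequate.

f_max ≈ 7.95 kip/in; NOT adequate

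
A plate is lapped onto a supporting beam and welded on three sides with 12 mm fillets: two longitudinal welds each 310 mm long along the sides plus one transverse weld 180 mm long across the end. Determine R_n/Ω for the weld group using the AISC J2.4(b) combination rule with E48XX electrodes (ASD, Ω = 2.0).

R_n/Ω ≈ 977 kN

E48XX → F_EXX = 480 MPa.
t_e = 0.707 × 12 = 8.484 mm.
R_nwl = 0.6 × 480 × 8.484 × 620 × 10⁻³ = 1515 kN (longitudinal, 2 welds).
R_nwt = 0.6 × 480 × 8.484 × 180 × 10⁻³ = 439.8 kN (transverse, base value).
(i) R_nwl + R_nwt = 1955 kN; (ii) 0.85 R_nwl + 1.5 R_nwt = 1947 kN.
R_n = max = 1955 kN [governs: (i)]; R_n/Ω = 977.4 kN.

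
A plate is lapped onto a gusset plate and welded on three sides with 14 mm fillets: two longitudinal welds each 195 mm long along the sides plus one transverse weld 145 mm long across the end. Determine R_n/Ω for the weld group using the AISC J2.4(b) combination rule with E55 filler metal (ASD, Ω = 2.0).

E55XX → F_EXX = 550 MPa.
t_e = 0.707 × 14 = 9.898 mm.
R_nwl = 0.6 × 550 × 9.898 × 390 × 10⁻³ = 1274 kN (longitudinal, 2 welds).
R_nwt = 0.6 × 550 × 9.898 × 145 × 10⁻³ = 473.6 kN (transverse, base value).
(i) R_nwl + R_nwt = 1747 kN; (ii) 0.85 R_nwl + 1.5 R_nwt = 1793 kN.
R_n = max = 1793 kN [governs: (ii)]; R_n/Ω = 896.6 kN.

R_n/Ω ≈ 897 kN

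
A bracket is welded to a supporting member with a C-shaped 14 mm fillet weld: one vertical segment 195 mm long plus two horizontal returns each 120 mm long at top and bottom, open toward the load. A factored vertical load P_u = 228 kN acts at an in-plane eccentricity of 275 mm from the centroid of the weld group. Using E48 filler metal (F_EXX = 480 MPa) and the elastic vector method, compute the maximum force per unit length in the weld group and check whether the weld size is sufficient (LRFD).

f_max ≈ 2670 N/mm; NOT adequate

Total weld length L_w = 435 mm. Treat welds as unit-width lines.
Centroid: x̄ = 2×120×60 / 435 = 33.1 mm from the vertical weld.
Polar moment about centroid: J = I_x + I_y = [195³/12 + 2×120×97.5²] + [195×33.1² + 2(120³/12 + 120×26.9²)] = 3575000 mm³.
Direct shear f_v = P/L_w = 228×10³ / 435 = 524.1 N/mm (vertical).
Torsion M = P·e = 228×10³ × 275 = 62700000 N·mm.
Critical point at (x, y) = (86.9, 97.5) from centroid. f_tx = M·y/J = 1710 N/mm; f_ty = M·x/J = 1524 N/mm.
Resultant f_max = √[f_tx² + (f_v + f_ty)²] = √[1710² + (524.1 + 1524)²] = 2668 N/mm.
Capacity per unit length: φr_n = 0.75 × 0.6 × 480 × (0.707 × 14) = 2138 N/mm.
2668 > 2138 → NOT adequate.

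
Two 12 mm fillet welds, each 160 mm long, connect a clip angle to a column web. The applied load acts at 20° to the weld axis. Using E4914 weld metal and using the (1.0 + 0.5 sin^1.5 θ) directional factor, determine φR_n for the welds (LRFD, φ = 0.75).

E49XX → F_EXX = 490 MPa.
t_e = 0.707 × 12 = 8.484 mm; A_we = 8.484 × 320 = 2715 mm².
Directional factor: 1.0 + 0.5 sin^1.5(20°) = 1.1.
F_nw = 0.6 × 490 × 1.1 = 323.4 MPa.
φR_n = 0.75 × 323.4 × 2715 × 10⁻³ = 658.5 kN.

φR_n ≈ 659 kN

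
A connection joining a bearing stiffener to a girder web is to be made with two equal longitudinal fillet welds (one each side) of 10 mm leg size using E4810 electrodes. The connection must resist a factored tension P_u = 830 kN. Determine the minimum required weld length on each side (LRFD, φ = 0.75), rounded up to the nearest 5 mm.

E48XX → F_EXX = 480 MPa.
Throat t_e = 0.707 × 10 = 7.07 mm.
φr_n = 0.75 × 0.6 × 480 × 7.07 × 10⁻³ = 1.527 kN/mm.
L_req = P_u / φr_n = 830 / 1.527 = 543.5 mm total.
Per side: 543.5 / 2 = 271.8 mm.
Round up → use L = 275 mm on each side.

L = 275 mm on each side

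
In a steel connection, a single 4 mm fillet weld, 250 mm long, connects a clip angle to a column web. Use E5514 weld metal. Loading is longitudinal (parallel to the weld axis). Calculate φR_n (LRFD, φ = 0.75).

φR_n ≈ 175 kN

E55XX → F_EXX = 550 MPa.
Effective throat t_e = 0.707 × 4 = 2.828 mm.
Total length L = 250 mm; A_we = 2.828 × 250 = 707 mm².
F_nw = 0.6 F_EXX = 0.6 × 550 = 330 MPa.
φR_n = 0.75 × 330 × 707 × 10⁻³ = 175 kN.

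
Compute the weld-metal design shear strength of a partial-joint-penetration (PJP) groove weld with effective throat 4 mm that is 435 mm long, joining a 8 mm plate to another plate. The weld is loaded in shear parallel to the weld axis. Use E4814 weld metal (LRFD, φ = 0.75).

E48XX → F_EXX = 480 MPa.
Effective throat (given) t_e = 4 mm.
A_we = 4 × 435 = 1740 mm².
F_nw = 0.6 F_EXX = 288 MPa.
φR_n = 0.75 × 288 × 1740 × 10⁻³ = 375.8 kN.

φR_n ≈ 376 kN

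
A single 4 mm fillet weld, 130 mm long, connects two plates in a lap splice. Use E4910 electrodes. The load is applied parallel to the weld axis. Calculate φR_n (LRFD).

φR_n ≈ 81.1 kN

E49XX → F_EXX = 490 MPa.
Effective throat t_e = 0.707 × 4 = 2.828 mm.
Total length L = 130 mm; A_we = 2.828 × 130 = 367.6 mm².
F_nw = 0.6 F_EXX = 0.6 × 490 = 294 MPa.
φR_n = 0.75 × 294 × 367.6 × 10⁻³ = 81.06 kN.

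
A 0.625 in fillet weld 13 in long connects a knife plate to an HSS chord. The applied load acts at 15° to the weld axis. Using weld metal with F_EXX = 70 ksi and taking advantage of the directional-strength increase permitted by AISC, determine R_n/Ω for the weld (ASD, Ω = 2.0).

t_e = 0.707 × 0.625 = 0.4419 in; A_we = 0.4419 × 13 = 5.744 in².
Directional factor: 1.0 + 0.5 sin^1.5(15°) = 1.066.
F_nw = 0.6 × 70 × 1.066 = 44.77 ksi.
R_n/Ω = (44.77 × 5.744) / 2.0 = 128.6 kip.

R_n/Ω ≈ 129 kip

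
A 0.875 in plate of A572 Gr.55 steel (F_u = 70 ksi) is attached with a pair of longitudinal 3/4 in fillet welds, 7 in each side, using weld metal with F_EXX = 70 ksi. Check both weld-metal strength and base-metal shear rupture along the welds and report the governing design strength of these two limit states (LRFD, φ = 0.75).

t_e = 0.707 × 0.75 = 0.5302 in; L = 14 in.
Weld metal: φR_n = 0.75 × 0.6 × 70 × 0.5302 × 14 = 233.8 kip.
Base metal (shear rupture): φR_n = 0.75 × 0.6 × 70 × 0.875 × 14 = 385.9 kip.
Governing: weld metal.

φR_n ≈ 234 kip (weld metal governs)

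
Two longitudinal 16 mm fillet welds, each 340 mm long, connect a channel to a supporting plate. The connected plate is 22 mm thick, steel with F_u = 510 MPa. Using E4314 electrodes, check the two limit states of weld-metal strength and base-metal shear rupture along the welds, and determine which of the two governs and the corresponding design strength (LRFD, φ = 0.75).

E43XX → F_EXX = 430 MPa.
t_e = 0.707 × 16 = 11.31 mm; L = 680 mm.
Weld metal: φR_n = 0.75 × 0.6 × 430 × 11.31 × 680 × 10⁻³ = 1488 kN.
Base metal (shear rupture): φR_n = 0.75 × 0.6 × 510 × 22 × 680 × 10⁻³ = 3433 kN.
Governing: weld metal.

φR_n ≈ 1490 kN (weld metal governs)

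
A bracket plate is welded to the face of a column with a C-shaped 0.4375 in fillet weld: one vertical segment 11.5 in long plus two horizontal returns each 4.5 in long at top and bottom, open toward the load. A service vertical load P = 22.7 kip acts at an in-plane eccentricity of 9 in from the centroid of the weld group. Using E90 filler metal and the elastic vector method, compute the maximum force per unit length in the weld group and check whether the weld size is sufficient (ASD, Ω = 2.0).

f_max ≈ 3.66 kip/in; adequate

E90XX → F_EXX = 90 ksi.
Total weld length L_w = 20.5 in. Treat welds as unit-width lines.
Centroid: x̄ = 2×4.5×2.25 / 20.5 = 0.9878 in from the vertical weld.
Polar moment about centroid: J = I_x + I_y = [11.5³/12 + 2×4.5×5.75²] + [11.5×0.9878² + 2(4.5³/12 + 4.5×1.262²)] = 465 in³.
Direct shear f_v = P/L_w = 22.7 / 20.5 = 1.107 kip/in (vertical).
Torsion M = P·e = 22.7 × 9 = 204.3 kip·in.
Critical point at (x, y) = (3.512, 5.75) from centroid. f_tx = M·y/J = 2.526 kip/in; f_ty = M·x/J = 1.543 kip/in.
Resultant f_max = √[f_tx² + (f_v + f_ty)²] = √[2.526² + (1.107 + 1.543)²] = 3.661 kip/in.
Capacity per unit length: r_n/Ω = (1/2.0) × 0.6 × 90 × (0.707 × 0.4375) = 8.351 kip/in.
3.661 ≤ 8.351 → adequate.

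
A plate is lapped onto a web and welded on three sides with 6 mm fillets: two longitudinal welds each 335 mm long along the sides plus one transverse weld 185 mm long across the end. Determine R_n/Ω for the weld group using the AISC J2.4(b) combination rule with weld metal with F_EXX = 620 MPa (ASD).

R_n/Ω ≈ 675 kN

t_e = 0.707 × 6 = 4.242 mm.
R_nwl = 0.6 × 620 × 4.242 × 670 × 10⁻³ = 1057 kN (longitudinal, 2 welds).
R_nwt = 0.6 × 620 × 4.242 × 185 × 10⁻³ = 291.9 kN (transverse, base value).
(i) R_nwl + R_nwt = 1349 kN; (ii) 0.85 R_nwl + 1.5 R_nwt = 1337 kN.
R_n = max = 1349 kN [governs: (i)]; R_n/Ω = 674.6 kN.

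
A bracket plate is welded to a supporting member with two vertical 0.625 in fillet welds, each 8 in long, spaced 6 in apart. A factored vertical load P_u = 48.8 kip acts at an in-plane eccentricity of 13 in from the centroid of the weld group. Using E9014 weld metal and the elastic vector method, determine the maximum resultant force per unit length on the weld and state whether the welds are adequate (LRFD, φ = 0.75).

f_max ≈ 15.9 kip/in; adequate

E90XX → F_EXX = 90 ksi.
Total weld length L_w = 16 in. Treat welds as unit-width lines.
Polar moment about centroid: J = 2[d³/12 + d(b/2)²] = 2[8³/12 + 8×3²] = 229.3 in³.
Direct shear f_v = P/L_w = 48.8 / 16 = 3.05 kip/in (vertical).
Torsion M = P·e = 48.8 × 13 = 634.4 kip·in.
Critical point at (x, y) = (3, 4) from centroid. f_tx = M·y/J = 11.07 kip/in; f_ty = M·x/J = 8.299 kip/in.
Resultant f_max = √[f_tx² + (f_v + f_ty)²] = √[11.07² + (3.05 + 8.299)²] = 15.85 kip/in.
Capacity per unit length: φr_n = 0.75 × 0.6 × 90 × (0.707 × 0.625) = 17.9 kip/in.
15.85 ≤ 17.9 → adequate.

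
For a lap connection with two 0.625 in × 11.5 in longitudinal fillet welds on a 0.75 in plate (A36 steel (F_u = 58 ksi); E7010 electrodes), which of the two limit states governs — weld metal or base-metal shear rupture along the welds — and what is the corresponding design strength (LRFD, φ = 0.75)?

φR_n ≈ 320 kips (weld metal governs)

E70XX → F_EXX = 70 ksi.
t_e = 0.707 × 0.625 = 0.4419 in; L = 23 in.
Weld metal: φR_n = 0.75 × 0.6 × 70 × 0.4419 × 23 = 320.1 kips.
Base metal (shear rupture): φR_n = 0.75 × 0.6 × 58 × 0.75 × 23 = 450.2 kips.
Governing: weld metal.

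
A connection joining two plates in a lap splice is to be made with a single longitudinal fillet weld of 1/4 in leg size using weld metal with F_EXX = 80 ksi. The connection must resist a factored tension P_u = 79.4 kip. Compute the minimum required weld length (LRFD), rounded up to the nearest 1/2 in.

Throat t_e = 0.707 × 0.25 = 0.1767 in.
φr_n = 0.75 × 0.6 × 80 × 0.1767 = 6.363 kip/in.
L_req = P_u / φr_n = 79.4 / 6.363 = 12.48 in total.
Round up → use L = 12.5 in.

L = 12.5 in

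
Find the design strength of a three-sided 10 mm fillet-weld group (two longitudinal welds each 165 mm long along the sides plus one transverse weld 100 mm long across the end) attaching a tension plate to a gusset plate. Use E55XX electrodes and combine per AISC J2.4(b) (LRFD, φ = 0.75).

E55XX → F_EXX = 550 MPa.
t_e = 0.707 × 10 = 7.07 mm.
R_nwl = 0.6 × 550 × 7.07 × 330 × 10⁻³ = 769.9 kN (longitudinal, 2 welds).
R_nwt = 0.6 × 550 × 7.07 × 100 × 10⁻³ = 233.3 kN (transverse, base value).
(i) R_nwl + R_nwt = 1003 kN; (ii) 0.85 R_nwl + 1.5 R_nwt = 1004 kN.
R_n = max = 1004 kN [governs: (ii)]; φR_n = 753.3 kN.

φR_n ≈ 753 kN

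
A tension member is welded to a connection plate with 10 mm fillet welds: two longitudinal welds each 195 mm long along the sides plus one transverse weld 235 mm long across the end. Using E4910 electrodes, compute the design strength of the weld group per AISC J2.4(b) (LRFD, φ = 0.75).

φR_n ≈ 1070 kN

E49XX → F_EXX = 490 MPa.
t_e = 0.707 × 10 = 7.07 mm.
R_nwl = 0.6 × 490 × 7.07 × 390 × 10⁻³ = 810.6 kN (longitudinal, 2 welds).
R_nwt = 0.6 × 490 × 7.07 × 235 × 10⁻³ = 488.5 kN (transverse, base value).
(i) R_nwl + R_nwt = 1299 kN; (ii) 0.85 R_nwl + 1.5 R_nwt = 1422 kN.
R_n = max = 1422 kN [governs: (ii)]; φR_n = 1066 kN.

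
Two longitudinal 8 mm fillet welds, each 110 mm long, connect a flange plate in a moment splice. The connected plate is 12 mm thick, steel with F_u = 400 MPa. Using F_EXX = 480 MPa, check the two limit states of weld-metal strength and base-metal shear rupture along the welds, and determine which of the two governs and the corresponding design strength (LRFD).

t_e = 0.707 × 8 = 5.656 mm; L = 220 mm.
Weld metal: φR_n = 0.75 × 0.6 × 480 × 5.656 × 220 × 10⁻³ = 268.8 kN.
Base metal (shear rupture): φR_n = 0.75 × 0.6 × 400 × 12 × 220 × 10⁻³ = 475.2 kN.
Governing: weld metal.

φR_n ≈ 269 kN (weld metal governs)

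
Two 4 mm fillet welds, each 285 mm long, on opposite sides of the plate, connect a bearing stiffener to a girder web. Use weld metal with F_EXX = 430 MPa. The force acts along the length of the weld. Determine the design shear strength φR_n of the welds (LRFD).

φR_n ≈ 312 kN

Effective throat t_e = 0.707 × 4 = 2.828 mm.
Total length L = 570 mm; A_we = 2.828 × 570 = 1612 mm².
F_nw = 0.6 F_EXX = 0.6 × 430 = 258 MPa.
φR_n = 0.75 × 258 × 1612 × 10⁻³ = 311.9 kN.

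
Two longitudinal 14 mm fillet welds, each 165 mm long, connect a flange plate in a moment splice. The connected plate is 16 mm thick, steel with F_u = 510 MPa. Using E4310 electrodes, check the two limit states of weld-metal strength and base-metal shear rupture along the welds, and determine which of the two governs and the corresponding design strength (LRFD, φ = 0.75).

φR_n ≈ 632 kN (weld metal governs)

E43XX → F_EXX = 430 MPa.
t_e = 0.707 × 14 = 9.898 mm; L = 330 mm.
Weld metal: φR_n = 0.75 × 0.6 × 430 × 9.898 × 330 × 10⁻³ = 632 kN.
Base metal (shear rupture): φR_n = 0.75 × 0.6 × 510 × 16 × 330 × 10⁻³ = 1212 kN.
Governing: weld metal.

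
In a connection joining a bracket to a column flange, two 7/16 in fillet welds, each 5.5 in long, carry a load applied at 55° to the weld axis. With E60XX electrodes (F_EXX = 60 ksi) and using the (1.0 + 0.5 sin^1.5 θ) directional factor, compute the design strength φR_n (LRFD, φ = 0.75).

t_e = 0.707 × 0.4375 = 0.3093 in; A_we = 0.3093 × 11 = 3.402 in².
Directional factor: 1.0 + 0.5 sin^1.5(55°) = 1.371.
F_nw = 0.6 × 60 × 1.371 = 49.35 ksi.
φR_n = 0.75 × 49.35 × 3.402 = 125.9 kips.

φR_n ≈ 126 kips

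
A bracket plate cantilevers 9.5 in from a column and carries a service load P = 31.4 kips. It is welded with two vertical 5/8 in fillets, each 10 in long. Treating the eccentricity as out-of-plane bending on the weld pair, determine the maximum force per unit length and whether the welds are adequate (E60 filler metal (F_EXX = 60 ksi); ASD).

L_w = 2 × 10 = 20 in; section modulus (unit throat) S = 2 × L²/6 = 33.33 in².
Direct shear f_v = P/L_w = 31.4/20 = 1.57 kip/in.
Moment M = P × e = 31.4 × 9.5 = 298.3 kip·in; bending f_b = M/S = 8.949 kip/in.
f_max = √(f_v² + f_b²) = √(1.57² + 8.949²) = 9.086 kip/in.
r_n/Ω = (1/2.0) × 0.6 × 60 × (0.707 × 0.625) = 7.954 kip/in → NOT adequate.

f_max ≈ 9.09 kip/in; NOT adequate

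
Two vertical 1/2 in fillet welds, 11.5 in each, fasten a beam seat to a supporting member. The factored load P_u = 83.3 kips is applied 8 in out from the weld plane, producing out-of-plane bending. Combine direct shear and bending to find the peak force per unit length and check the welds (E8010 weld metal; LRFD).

f_max ≈ 15.5 kip/in; NOT adequate

E80XX → F_EXX = 80 ksi.
L_w = 2 × 11.5 = 23 in; section modulus (unit throat) S = 2 × L²/6 = 44.08 in².
Direct shear f_v = P/L_w = 83.3/23 = 3.622 kip/in.
Moment M = P × e = 83.3 × 8 = 666.4 kip·in; bending f_b = M/S = 15.12 kip/in.
f_max = √(f_v² + f_b²) = √(3.622² + 15.12²) = 15.54 kip/in.
φr_n = 0.75 × 0.6 × 80 × (0.707 × 0.5) = 12.73 kip/in → NOT adequate.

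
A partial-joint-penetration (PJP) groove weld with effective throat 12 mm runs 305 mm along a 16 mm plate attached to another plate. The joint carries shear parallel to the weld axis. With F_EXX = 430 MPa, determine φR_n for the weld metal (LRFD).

φR_n ≈ 708 kN

Effective throat (given) t_e = 12 mm.
A_we = 12 × 305 = 3660 mm².
F_nw = 0.6 F_EXX = 258 MPa.
φR_n = 0.75 × 258 × 3660 × 10⁻³ = 708.2 kN.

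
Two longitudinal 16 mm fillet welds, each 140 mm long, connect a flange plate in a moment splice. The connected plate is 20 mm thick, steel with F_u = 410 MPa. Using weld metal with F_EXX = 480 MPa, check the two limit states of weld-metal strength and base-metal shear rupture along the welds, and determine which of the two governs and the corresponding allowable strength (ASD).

R_n/Ω ≈ 456 kN (weld metal governs)

t_e = 0.707 × 16 = 11.31 mm; L = 280 mm.
Weld metal: R_n/Ω = (1/2.0) × 0.6 × 480 × 11.31 × 280 × 10⁻³ = 456.1 kN.
Base metal (shear rupture): R_n/Ω = (1/2.0) × 0.6 × 410 × 20 × 280 × 10⁻³ = 688.8 kN.
Governing: weld metal.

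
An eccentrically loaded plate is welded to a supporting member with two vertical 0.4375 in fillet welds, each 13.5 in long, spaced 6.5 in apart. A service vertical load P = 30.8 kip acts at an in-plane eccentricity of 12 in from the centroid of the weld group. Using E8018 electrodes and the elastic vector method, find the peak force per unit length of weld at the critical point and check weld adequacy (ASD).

E80XX → F_EXX = 80 ksi.
Total weld length L_w = 27 in. Treat welds as unit-width lines.
Polar moment about centroid: J = 2[d³/12 + d(b/2)²] = 2[13.5³/12 + 13.5×3.25²] = 695.2 in³.
Direct shear f_v = P/L_w = 30.8 / 27 = 1.141 kip/in (vertical).
Torsion M = P·e = 30.8 × 12 = 369.6 kip·in.
Critical point at (x, y) = (3.25, 6.75) from centroid. f_tx = M·y/J = 3.588 kip/in; f_ty = M·x/J = 1.728 kip/in.
Resultant f_max = √[f_tx² + (f_v + f_ty)²] = √[3.588² + (1.141 + 1.728)²] = 4.594 kip/in.
Capacity per unit length: r_n/Ω = (1/2.0) × 0.6 × 80 × (0.707 × 0.4375) = 7.423 kip/in.
4.594 ≤ 7.423 → adequate.

f_max ≈ 4.59 kip/in; adequate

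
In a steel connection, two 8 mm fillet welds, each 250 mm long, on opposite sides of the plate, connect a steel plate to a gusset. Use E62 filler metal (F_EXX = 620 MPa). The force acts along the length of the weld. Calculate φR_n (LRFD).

φR_n ≈ 789 kN

Effective throat t_e = 0.707 × 8 = 5.656 mm.
Total length L = 500 mm; A_we = 5.656 × 500 = 2828 mm².
F_nw = 0.6 F_EXX = 0.6 × 620 = 372 MPa.
φR_n = 0.75 × 372 × 2828 × 10⁻³ = 789 kN.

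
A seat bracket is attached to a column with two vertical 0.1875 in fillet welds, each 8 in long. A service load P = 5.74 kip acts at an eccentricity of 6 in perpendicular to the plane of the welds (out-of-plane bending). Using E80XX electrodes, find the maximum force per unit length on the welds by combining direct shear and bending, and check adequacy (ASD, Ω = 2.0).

f_max ≈ 1.65 kip/in; adequate

E80XX → F_EXX = 80 ksi.
L_w = 2 × 8 = 16 in; section modulus (unit throat) S = 2 × L²/6 = 21.33 in².
Direct shear f_v = P/L_w = 5.74/16 = 0.3588 kip/in.
Moment M = P × e = 5.74 × 6 = 34.44 kip·in; bending f_b = M/S = 1.614 kip/in.
f_max = √(f_v² + f_b²) = √(0.3588² + 1.614²) = 1.654 kip/in.
r_n/Ω = (1/2.0) × 0.6 × 80 × (0.707 × 0.1875) = 3.181 kip/in → adequate.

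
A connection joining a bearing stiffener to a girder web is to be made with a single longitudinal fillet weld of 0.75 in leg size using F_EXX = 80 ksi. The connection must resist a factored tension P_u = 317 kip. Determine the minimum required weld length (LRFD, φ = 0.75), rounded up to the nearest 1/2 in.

L = 17 in

Throat t_e = 0.707 × 0.75 = 0.5302 in.
φr_n = 0.75 × 0.6 × 80 × 0.5302 = 19.09 kip/in.
L_req = P_u / φr_n = 317 / 19.09 = 16.61 in total.
Round up → use L = 17 in.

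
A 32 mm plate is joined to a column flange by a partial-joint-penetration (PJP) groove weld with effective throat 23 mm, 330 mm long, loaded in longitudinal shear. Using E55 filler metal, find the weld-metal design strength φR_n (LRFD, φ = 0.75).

E55XX → F_EXX = 550 MPa.
Effective throat (given) t_e = 23 mm.
A_we = 23 × 330 = 7590 mm².
F_nw = 0.6 F_EXX = 330 MPa.
φR_n = 0.75 × 330 × 7590 × 10⁻³ = 1879 kN.

φR_n ≈ 1880 kN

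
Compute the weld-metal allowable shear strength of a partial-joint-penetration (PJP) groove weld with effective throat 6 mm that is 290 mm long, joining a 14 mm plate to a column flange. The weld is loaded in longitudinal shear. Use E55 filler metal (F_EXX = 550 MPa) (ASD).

R_n/Ω ≈ 287 kN

Effective throat (given) t_e = 6 mm.
A_we = 6 × 290 = 1740 mm².
F_nw = 0.6 F_EXX = 330 MPa.
R_n/Ω = (330 × 1740) / 2.0 × 10⁻³ = 287.1 kN.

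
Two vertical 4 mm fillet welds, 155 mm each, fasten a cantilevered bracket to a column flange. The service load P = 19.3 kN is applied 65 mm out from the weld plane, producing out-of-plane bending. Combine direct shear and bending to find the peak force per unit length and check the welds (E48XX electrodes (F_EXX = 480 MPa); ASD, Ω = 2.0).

L_w = 2 × 155 = 310 mm; section modulus (unit throat) S = 2 × L²/6 = 8008 mm².
Direct shear f_v = P/L_w = 19.3×10³/310 = 62.26 N/mm.
Moment M = P × e = 19.3×10³ × 65 = 1254500 N·mm; bending f_b = M/S = 156.6 N/mm.
f_max = √(f_v² + f_b²) = √(62.26² + 156.6²) = 168.6 N/mm.
r_n/Ω = (1/2.0) × 0.6 × 480 × (0.707 × 4) = 407.2 N/mm → adequate.

f_max ≈ 169 N/mm; adequate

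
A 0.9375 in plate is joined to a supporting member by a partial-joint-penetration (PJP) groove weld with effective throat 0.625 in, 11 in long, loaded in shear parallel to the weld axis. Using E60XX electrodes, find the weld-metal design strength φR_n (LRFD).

E60XX → F_EXX = 60 ksi.
Effective throat (given) t_e = 0.625 in.
A_we = 0.625 × 11 = 6.875 in².
F_nw = 0.6 F_EXX = 36 ksi.
φR_n = 0.75 × 36 × 6.875 = 185.6 kip.

φR_n ≈ 186 kip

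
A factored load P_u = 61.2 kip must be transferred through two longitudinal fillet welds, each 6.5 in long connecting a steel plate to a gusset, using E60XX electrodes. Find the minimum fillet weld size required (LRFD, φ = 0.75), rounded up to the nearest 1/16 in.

w = 1/4 in

E60XX → F_EXX = 60 ksi.
Total weld length L = 13 in.
Required throat t_e = P_u / (φ × 0.6 F_EXX × L) = 61.2 / (0.75 × 0.6 × 60 × 13) = 0.1744 in.
Required leg w = t_e / 0.707 = 0.2466 in → use 1/4 in.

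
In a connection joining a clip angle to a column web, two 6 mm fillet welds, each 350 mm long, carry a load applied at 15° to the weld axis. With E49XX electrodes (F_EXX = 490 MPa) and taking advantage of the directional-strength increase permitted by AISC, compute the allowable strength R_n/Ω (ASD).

R_n/Ω ≈ 465 kN

t_e = 0.707 × 6 = 4.242 mm; A_we = 4.242 × 700 = 2969 mm².
Directional factor: 1.0 + 0.5 sin^1.5(15°) = 1.066.
F_nw = 0.6 × 490 × 1.066 = 313.4 MPa.
R_n/Ω = (313.4 × 2969) / 2.0 × 10⁻³ = 465.2 kN.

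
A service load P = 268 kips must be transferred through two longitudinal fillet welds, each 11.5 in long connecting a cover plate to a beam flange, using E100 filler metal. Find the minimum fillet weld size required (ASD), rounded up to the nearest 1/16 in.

w = 9/16 in

E100XX → F_EXX = 100 ksi.
Total weld length L = 23 in.
Required throat t_e = P × Ω / (0.6 F_EXX × L) = 268 × 2.0 / (0.6 × 100 × 23) = 0.3884 in.
Required leg w = t_e / 0.707 = 0.5494 in → use 9/16 in.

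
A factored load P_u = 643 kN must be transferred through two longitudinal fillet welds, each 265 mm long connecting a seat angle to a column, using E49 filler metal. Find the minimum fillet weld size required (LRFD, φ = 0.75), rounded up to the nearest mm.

w = 8 mm

E49XX → F_EXX = 490 MPa.
Total weld length L = 530 mm.
Required throat t_e = P_u / (φ × 0.6 F_EXX × L) = 643 / (0.75 × 0.6 × 490 × 530 × 10⁻³) = 5.502 mm.
Required leg w = t_e / 0.707 = 7.782 mm → use 8 mm.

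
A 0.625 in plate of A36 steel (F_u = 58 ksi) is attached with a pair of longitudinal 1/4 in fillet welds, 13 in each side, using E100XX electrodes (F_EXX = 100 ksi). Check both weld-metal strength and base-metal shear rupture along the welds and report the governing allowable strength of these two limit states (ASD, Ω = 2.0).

R_n/Ω ≈ 138 kips (weld metal governs)

t_e = 0.707 × 0.25 = 0.1767 in; L = 26 in.
Weld metal: R_n/Ω = (1/2.0) × 0.6 × 100 × 0.1767 × 26 = 137.9 kips.
Base metal (shear rupture): R_n/Ω = (1/2.0) × 0.6 × 58 × 0.625 × 26 = 282.8 kips.
Governing: weld metal.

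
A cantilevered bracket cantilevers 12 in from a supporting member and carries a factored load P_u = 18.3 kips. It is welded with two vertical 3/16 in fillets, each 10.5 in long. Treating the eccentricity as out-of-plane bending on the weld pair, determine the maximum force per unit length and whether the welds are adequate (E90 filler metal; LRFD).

E90XX → F_EXX = 90 ksi.
L_w = 2 × 10.5 = 21 in; section modulus (unit throat) S = 2 × L²/6 = 36.75 in².
Direct shear f_v = P/L_w = 18.3/21 = 0.8714 kip/in.
Moment M = P × e = 18.3 × 12 = 219.6 kip·in; bending f_b = M/S = 5.976 kip/in.
f_max = √(f_v² + f_b²) = √(0.8714² + 5.976²) = 6.039 kip/in.
φr_n = 0.75 × 0.6 × 90 × (0.707 × 0.1875) = 5.369 kip/in → NOT adequate.

f_max ≈ 6.04 kip/in; NOT adequate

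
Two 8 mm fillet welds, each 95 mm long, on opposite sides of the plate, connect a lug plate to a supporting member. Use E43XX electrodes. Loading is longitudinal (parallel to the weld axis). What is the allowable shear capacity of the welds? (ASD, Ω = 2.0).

R_n/Ω ≈ 139 kN

E43XX → F_EXX = 430 MPa.
Effective throat t_e = 0.707 × 8 = 5.656 mm.
Total length L = 190 mm; A_we = 5.656 × 190 = 1075 mm².
F_nw = 0.6 F_EXX = 0.6 × 430 = 258 MPa.
R_n = 258 × 1075 × 10⁻³ = 277.3 kN; R_n/Ω = 277.3/2.0 = 138.6 kN.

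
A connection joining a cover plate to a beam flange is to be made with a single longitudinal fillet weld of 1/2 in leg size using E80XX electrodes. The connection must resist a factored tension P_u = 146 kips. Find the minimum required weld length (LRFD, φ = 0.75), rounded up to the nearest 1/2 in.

L = 11.5 in

E80XX → F_EXX = 80 ksi.
Throat t_e = 0.707 × 0.5 = 0.3535 in.
φr_n = 0.75 × 0.6 × 80 × 0.3535 = 12.73 kips/in.
L_req = P_u / φr_n = 146 / 12.73 = 11.47 in total.
Round up → use L = 11.5 in.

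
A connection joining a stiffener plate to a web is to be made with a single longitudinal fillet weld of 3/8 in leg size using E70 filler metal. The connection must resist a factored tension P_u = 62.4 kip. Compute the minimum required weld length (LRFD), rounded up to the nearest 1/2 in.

E70XX → F_EXX = 70 ksi.
Throat t_e = 0.707 × 0.375 = 0.2651 in.
φr_n = 0.75 × 0.6 × 70 × 0.2651 = 8.351 kip/in.
L_req = P_u / φr_n = 62.4 / 8.351 = 7.472 in total.
Round up → use L = 7.5 in.

L = 7.5 in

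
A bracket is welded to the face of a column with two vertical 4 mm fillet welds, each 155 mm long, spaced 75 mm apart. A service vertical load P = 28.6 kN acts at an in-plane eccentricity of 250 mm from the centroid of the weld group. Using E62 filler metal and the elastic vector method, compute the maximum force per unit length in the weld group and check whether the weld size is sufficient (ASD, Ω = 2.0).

f_max ≈ 628 N/mm; NOT adequate

E62XX → F_EXX = 620 MPa.
Total weld length L_w = 310 mm. Treat welds as unit-width lines.
Polar moment about centroid: J = 2[d³/12 + d(b/2)²] = 2[155³/12 + 155×37.5²] = 1057000 mm³.
Direct shear f_v = P/L_w = 28.6×10³ / 310 = 92.26 N/mm (vertical).
Torsion M = P·e = 28.6×10³ × 250 = 7150000 N·mm.
Critical point at (x, y) = (37.5, 77.5) from centroid. f_tx = M·y/J = 524.4 N/mm; f_ty = M·x/J = 253.8 N/mm.
Resultant f_max = √[f_tx² + (f_v + f_ty)²] = √[524.4² + (92.26 + 253.8)²] = 628.3 N/mm.
Capacity per unit length: r_n/Ω = (1/2.0) × 0.6 × 620 × (0.707 × 4) = 526 N/mm.
628.3 > 526 → NOT adequate.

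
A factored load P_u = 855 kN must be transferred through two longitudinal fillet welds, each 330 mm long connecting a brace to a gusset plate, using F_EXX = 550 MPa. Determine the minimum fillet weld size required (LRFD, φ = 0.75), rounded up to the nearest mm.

Total weld length L = 660 mm.
Required throat t_e = P_u / (φ × 0.6 F_EXX × L) = 855 / (0.75 × 0.6 × 550 × 660 × 10⁻³) = 5.234 mm.
Required leg w = t_e / 0.707 = 7.403 mm → use 8 mm.

w = 8 mm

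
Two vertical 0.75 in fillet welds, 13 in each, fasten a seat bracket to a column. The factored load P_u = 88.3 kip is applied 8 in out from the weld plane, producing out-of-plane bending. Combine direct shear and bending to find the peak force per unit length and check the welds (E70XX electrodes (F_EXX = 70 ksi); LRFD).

L_w = 2 × 13 = 26 in; section modulus (unit throat) S = 2 × L²/6 = 56.33 in².
Direct shear f_v = P/L_w = 88.3/26 = 3.396 kip/in.
Moment M = P × e = 88.3 × 8 = 706.4 kip·in; bending f_b = M/S = 12.54 kip/in.
f_max = √(f_v² + f_b²) = √(3.396² + 12.54²) = 12.99 kip/in.
φr_n = 0.75 × 0.6 × 70 × (0.707 × 0.75) = 16.7 kip/in → adequate.

f_max ≈ 13 kip/in; adequate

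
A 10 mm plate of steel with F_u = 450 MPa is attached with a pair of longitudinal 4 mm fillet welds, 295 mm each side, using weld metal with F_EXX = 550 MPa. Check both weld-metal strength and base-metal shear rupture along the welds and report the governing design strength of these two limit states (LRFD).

φR_n ≈ 413 kN (weld metal governs)

t_e = 0.707 × 4 = 2.828 mm; L = 590 mm.
Weld metal: φR_n = 0.75 × 0.6 × 550 × 2.828 × 590 × 10⁻³ = 413 kN.
Base metal (shear rupture): φR_n = 0.75 × 0.6 × 450 × 10 × 590 × 10⁻³ = 1195 kN.
Governing: weld metal.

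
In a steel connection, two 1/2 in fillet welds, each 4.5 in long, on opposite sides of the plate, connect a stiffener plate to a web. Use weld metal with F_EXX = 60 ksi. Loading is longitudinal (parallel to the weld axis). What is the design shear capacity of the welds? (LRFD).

Effective throat t_e = 0.707 × 0.5 = 0.3535 in.
Total length L = 9 in; A_we = 0.3535 × 9 = 3.181 in².
F_nw = 0.6 F_EXX = 0.6 × 60 = 36 ksi.
φR_n = 0.75 × 36 × 3.181 = 85.9 kip.

φR_n ≈ 85.9 kip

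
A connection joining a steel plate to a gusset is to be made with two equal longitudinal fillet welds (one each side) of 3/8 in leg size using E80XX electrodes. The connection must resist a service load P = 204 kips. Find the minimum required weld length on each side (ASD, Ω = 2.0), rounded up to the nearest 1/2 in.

E80XX → F_EXX = 80 ksi.
Throat t_e = 0.707 × 0.375 = 0.2651 in.
r_n/Ω = (0.6 × 80 × 0.2651) / 2.0 = 6.363 kip/in.
L_req = P / (r_n/Ω) = 204 / 6.363 = 32.06 in total.
Per side: 32.06 / 2 = 16.03 in.
Round up → use L = 16.5 in on each side.

L = 16.5 in on each side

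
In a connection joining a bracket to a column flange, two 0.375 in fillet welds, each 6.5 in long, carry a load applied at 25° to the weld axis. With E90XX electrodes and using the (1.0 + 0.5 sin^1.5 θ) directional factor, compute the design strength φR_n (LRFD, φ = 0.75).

E90XX → F_EXX = 90 ksi.
t_e = 0.707 × 0.375 = 0.2651 in; A_we = 0.2651 × 13 = 3.447 in².
Directional factor: 1.0 + 0.5 sin^1.5(25°) = 1.137.
F_nw = 0.6 × 90 × 1.137 = 61.42 ksi.
φR_n = 0.75 × 61.42 × 3.447 = 158.8 kip.

φR_n ≈ 159 kip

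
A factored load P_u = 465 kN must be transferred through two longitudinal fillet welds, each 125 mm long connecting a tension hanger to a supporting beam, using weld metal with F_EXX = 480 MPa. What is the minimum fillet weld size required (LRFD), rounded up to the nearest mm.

w = 13 mm

Total weld length L = 250 mm.
Required throat t_e = P_u / (φ × 0.6 F_EXX × L) = 465 / (0.75 × 0.6 × 480 × 250 × 10⁻³) = 8.611 mm.
Required leg w = t_e / 0.707 = 12.18 mm → use 13 mm.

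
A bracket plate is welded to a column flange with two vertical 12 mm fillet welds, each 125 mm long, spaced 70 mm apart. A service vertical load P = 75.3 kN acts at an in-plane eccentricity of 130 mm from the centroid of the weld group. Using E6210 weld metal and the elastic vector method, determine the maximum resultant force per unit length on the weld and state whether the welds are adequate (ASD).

f_max ≈ 1280 N/mm; adequate

E62XX → F_EXX = 620 MPa.
Total weld length L_w = 250 mm. Treat welds as unit-width lines.
Polar moment about centroid: J = 2[d³/12 + d(b/2)²] = 2[125³/12 + 125×35²] = 631800 mm³.
Direct shear f_v = P/L_w = 75.3×10³ / 250 = 301.2 N/mm (vertical).
Torsion M = P·e = 75.3×10³ × 130 = 9789000 N·mm.
Critical point at (x, y) = (35, 62.5) from centroid. f_tx = M·y/J = 968.4 N/mm; f_ty = M·x/J = 542.3 N/mm.
Resultant f_max = √[f_tx² + (f_v + f_ty)²] = √[968.4² + (301.2 + 542.3)²] = 1284 N/mm.
Capacity per unit length: r_n/Ω = (1/2.0) × 0.6 × 620 × (0.707 × 12) = 1578 N/mm.
1284 ≤ 1578 → adequate.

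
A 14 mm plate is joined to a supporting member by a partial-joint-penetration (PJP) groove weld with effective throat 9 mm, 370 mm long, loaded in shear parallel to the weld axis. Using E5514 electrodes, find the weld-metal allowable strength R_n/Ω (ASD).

R_n/Ω ≈ 549 kN

E55XX → F_EXX = 550 MPa.
Effective throat (given) t_e = 9 mm.
A_we = 9 × 370 = 3330 mm².
F_nw = 0.6 F_EXX = 330 MPa.
R_n/Ω = (330 × 3330) / 2.0 × 10⁻³ = 549.5 kN.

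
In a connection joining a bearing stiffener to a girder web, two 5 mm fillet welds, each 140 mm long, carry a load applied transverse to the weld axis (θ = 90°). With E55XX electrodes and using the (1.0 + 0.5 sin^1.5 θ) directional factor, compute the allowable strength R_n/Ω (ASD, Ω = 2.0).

E55XX → F_EXX = 550 MPa.
t_e = 0.707 × 5 = 3.535 mm; A_we = 3.535 × 280 = 989.8 mm².
Directional factor: 1.0 + 0.5 sin^1.5(90°) = 1.5.
F_nw = 0.6 × 550 × 1.5 = 495 MPa.
R_n/Ω = (495 × 989.8) / 2.0 × 10⁻³ = 245 kN.

R_n/Ω ≈ 245 kN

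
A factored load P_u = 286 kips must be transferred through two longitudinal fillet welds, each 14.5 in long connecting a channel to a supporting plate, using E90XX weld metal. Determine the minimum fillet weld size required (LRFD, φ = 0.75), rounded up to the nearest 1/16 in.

w = 3/8 in

E90XX → F_EXX = 90 ksi.
Total weld length L = 29 in.
Required throat t_e = P_u / (φ × 0.6 F_EXX × L) = 286 / (0.75 × 0.6 × 90 × 29) = 0.2435 in.
Required leg w = t_e / 0.707 = 0.3444 in → use 3/8 in.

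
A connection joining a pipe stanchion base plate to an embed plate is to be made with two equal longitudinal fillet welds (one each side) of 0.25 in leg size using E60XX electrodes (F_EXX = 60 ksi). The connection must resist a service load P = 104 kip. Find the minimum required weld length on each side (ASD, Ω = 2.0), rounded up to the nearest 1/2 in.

L = 16.5 in on each side

Throat t_e = 0.707 × 0.25 = 0.1767 in.
r_n/Ω = (0.6 × 60 × 0.1767) / 2.0 = 3.181 kip/in.
L_req = P / (r_n/Ω) = 104 / 3.181 = 32.69 in total.
Per side: 32.69 / 2 = 16.34 in.
Round up → use L = 16.5 in on each side.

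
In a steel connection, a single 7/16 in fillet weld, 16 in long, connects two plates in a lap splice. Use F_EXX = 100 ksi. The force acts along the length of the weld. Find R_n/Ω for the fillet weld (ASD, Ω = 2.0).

Effective throat t_e = 0.707 × 0.4375 = 0.3093 in.
Total length L = 16 in; A_we = 0.3093 × 16 = 4.949 in².
F_nw = 0.6 F_EXX = 0.6 × 100 = 60 ksi.
R_n = 60 × 4.949 = 296.9 kip; R_n/Ω = 296.9/2.0 = 148.5 kip.

R_n/Ω ≈ 148 kip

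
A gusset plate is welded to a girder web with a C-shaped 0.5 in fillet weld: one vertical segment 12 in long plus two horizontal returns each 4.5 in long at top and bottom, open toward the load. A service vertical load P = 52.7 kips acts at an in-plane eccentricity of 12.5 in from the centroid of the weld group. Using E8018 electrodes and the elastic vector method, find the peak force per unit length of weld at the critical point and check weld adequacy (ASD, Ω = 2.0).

f_max ≈ 10.5 kip/in; NOT adequate

E80XX → F_EXX = 80 ksi.
Total weld length L_w = 21 in. Treat welds as unit-width lines.
Centroid: x̄ = 2×4.5×2.25 / 21 = 0.9643 in from the vertical weld.
Polar moment about centroid: J = I_x + I_y = [12³/12 + 2×4.5×6²] + [12×0.9643² + 2(4.5³/12 + 4.5×1.286²)] = 509.2 in³.
Direct shear f_v = P/L_w = 52.7 / 21 = 2.51 kip/in (vertical).
Torsion M = P·e = 52.7 × 12.5 = 658.75 kip·in.
Critical point at (x, y) = (3.536, 6) from centroid. f_tx = M·y/J = 7.762 kip/in; f_ty = M·x/J = 4.574 kip/in.
Resultant f_max = √[f_tx² + (f_v + f_ty)²] = √[7.762² + (2.51 + 4.574)²] = 10.51 kip/in.
Capacity per unit length: r_n/Ω = (1/2.0) × 0.6 × 80 × (0.707 × 0.5) = 8.484 kip/in.
10.51 > 8.484 → NOT adequate.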